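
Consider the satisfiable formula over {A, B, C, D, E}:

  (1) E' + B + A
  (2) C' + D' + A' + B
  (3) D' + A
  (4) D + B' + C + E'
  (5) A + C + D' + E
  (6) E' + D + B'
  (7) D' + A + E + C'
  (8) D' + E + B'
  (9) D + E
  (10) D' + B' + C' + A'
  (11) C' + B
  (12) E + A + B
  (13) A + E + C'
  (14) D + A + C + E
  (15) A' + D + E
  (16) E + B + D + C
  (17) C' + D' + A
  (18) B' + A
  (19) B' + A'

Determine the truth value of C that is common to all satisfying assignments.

False

Suppose C = 1.
(B) alone gives B = 1.
(A) alone gives A = 1.
Now (A') is unsatisfied and unit — conflict.
So every satisfying assignment has C = False.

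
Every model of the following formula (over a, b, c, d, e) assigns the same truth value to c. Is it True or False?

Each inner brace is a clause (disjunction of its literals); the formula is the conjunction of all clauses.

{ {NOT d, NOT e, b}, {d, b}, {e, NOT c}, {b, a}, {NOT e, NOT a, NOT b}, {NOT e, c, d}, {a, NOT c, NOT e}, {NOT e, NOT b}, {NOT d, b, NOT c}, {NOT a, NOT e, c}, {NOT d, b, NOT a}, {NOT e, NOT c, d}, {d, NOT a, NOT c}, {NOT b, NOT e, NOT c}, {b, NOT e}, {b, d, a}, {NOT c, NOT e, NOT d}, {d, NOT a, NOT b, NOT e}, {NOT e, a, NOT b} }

Suppose c = true.
Unit clause (e) forces e = true.
Unit clause (a) forces a = true.
Unit clause (NOT b) forces b = false.
That conflicts with the unit clause (b).
So every satisfying assignment has c = False.

False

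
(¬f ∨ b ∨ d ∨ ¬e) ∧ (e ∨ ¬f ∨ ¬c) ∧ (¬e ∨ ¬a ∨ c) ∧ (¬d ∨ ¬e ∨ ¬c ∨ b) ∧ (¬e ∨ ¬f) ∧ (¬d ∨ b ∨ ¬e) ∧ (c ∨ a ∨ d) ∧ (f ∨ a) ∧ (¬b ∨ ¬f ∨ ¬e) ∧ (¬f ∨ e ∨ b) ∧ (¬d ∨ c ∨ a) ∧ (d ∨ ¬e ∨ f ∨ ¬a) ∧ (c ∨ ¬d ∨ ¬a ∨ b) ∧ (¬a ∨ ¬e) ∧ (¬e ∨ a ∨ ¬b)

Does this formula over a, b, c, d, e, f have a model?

Yes, satisfiable

Try e = False.
Try f = False.
From the singleton clause (a), a = True.
Try c = True.
All clauses hold; b, d can take either value.
A satisfying assignment: a: True; b: True; c: True; d: True; e: False; f: False.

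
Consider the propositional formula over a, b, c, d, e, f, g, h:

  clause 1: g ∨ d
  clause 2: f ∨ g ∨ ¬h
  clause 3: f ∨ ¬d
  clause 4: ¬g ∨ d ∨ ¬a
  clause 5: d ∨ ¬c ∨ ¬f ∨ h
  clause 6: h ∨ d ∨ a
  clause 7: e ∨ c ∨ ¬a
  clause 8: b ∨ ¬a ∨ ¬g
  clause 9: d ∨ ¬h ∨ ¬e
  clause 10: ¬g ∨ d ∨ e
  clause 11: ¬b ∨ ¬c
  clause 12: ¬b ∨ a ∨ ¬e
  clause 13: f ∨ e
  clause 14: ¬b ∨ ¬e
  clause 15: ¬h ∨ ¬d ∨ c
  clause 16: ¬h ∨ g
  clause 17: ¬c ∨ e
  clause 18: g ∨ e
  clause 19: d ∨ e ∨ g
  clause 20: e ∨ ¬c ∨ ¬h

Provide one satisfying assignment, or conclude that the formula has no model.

Branch on g: set g = True.
Branch on f: set f = True.
Branch on d: set d = True.
Branch on b: set b = False.
(¬a) alone gives a = False.
Branch on h: set h = False.
Branch on c: set c = True.
(e) alone gives e = True.
Every clause now holds.

a: False; b: False; c: True; d: True; e: True; f: True; g: True; h: False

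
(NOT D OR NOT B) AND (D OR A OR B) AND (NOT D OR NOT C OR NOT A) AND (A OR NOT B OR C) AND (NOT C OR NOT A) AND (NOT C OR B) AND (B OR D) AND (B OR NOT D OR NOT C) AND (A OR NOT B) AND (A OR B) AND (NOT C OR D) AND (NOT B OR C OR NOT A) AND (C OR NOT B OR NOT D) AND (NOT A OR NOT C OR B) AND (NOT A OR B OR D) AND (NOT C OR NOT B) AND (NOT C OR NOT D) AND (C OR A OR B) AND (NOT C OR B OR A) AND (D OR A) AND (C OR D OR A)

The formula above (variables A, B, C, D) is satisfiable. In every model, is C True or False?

Suppose C = true.
(NOT A) alone gives A = false.
(B) alone gives B = true.
Now (NOT B) is unsatisfied and unit — conflict.
So every satisfying assignment has C = False.

False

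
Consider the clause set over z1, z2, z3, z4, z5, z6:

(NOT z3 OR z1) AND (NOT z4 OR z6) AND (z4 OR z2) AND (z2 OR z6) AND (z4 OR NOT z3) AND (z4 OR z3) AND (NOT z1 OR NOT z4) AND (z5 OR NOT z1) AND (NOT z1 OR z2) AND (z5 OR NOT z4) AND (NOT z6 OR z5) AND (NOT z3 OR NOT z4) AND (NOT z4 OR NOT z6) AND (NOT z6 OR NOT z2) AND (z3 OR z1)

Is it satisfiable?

No

Suppose z3 = false.
The clause (z4) is unit, so z4 = true.
The clause (z6) is unit, so z6 = true.
Now (NOT z6) is unsatisfied and unit — conflict.
Undo z3 and try z3 = true.
The clause (z1) is unit, so z1 = true.
The clause (z4) is unit, so z4 = true.
Now (NOT z4) is unsatisfied and unit — conflict.
Both values of z3 lead to a conflict.
No assignment satisfies every clause.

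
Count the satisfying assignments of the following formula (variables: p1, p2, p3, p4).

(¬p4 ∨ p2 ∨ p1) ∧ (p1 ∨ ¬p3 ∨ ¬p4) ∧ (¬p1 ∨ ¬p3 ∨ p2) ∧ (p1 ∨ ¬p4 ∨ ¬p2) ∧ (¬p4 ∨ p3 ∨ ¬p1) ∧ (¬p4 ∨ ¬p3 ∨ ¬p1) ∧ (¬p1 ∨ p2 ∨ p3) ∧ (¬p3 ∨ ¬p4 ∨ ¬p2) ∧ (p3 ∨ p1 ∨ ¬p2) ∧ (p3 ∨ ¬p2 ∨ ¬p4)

There are 2^4 = 16 truth assignments over (p1, p2, p3, p4).
Check each against the 10 clauses (columns in the order p1, p2, p3, p4):
  F F F F  ✓ satisfies all
  F F F T  ✗ fails (¬p4 ∨ p2 ∨ p1)
  F F T F  ✓ satisfies all
  F F T T  ✗ fails (¬p4 ∨ p2 ∨ p1)
  F T F F  ✗ fails (p3 ∨ p1 ∨ ¬p2)
  F T F T  ✗ fails (p1 ∨ ¬p4 ∨ ¬p2)
  F T T F  ✓ satisfies all
  F T T T  ✗ fails (p1 ∨ ¬p3 ∨ ¬p4)
  T F F F  ✗ fails (¬p1 ∨ p2 ∨ p3)
  T F F T  ✗ fails (¬p4 ∨ p3 ∨ ¬p1)
  T F T F  ✗ fails (¬p1 ∨ ¬p3 ∨ p2)
  T F T T  ✗ fails (¬p1 ∨ ¬p3 ∨ p2)
  T T F F  ✓ satisfies all
  T T F T  ✗ fails (¬p4 ∨ p3 ∨ ¬p1)
  T T T F  ✓ satisfies all
  T T T T  ✗ fails (¬p4 ∨ ¬p3 ∨ ¬p1)
5 of the 16 rows are models.

5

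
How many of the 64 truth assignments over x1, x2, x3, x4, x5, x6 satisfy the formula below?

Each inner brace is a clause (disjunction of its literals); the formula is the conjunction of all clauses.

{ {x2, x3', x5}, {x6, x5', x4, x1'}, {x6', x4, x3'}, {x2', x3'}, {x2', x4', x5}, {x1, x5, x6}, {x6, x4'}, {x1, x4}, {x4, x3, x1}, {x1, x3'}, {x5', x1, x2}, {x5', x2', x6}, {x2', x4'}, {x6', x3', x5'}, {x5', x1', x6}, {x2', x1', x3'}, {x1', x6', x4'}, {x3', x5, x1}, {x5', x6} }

7

There are 2^6 = 64 truth assignments over (x1, x2, x3, x4, x5, x6).
Split on x2. With x2 = 1, the clauses containing x2 are satisfied and x2' drops from the rest; 3 of the 2^5 = 32 assignments to the other variables satisfy what remains.
With x2 = 0, by the same count on the reduced clause set, 4 assignments work.
(One model: x1=F, x2=F, x3=F, x4=T, x5=F, x6=T.)
Total: 3 + 4 = 7.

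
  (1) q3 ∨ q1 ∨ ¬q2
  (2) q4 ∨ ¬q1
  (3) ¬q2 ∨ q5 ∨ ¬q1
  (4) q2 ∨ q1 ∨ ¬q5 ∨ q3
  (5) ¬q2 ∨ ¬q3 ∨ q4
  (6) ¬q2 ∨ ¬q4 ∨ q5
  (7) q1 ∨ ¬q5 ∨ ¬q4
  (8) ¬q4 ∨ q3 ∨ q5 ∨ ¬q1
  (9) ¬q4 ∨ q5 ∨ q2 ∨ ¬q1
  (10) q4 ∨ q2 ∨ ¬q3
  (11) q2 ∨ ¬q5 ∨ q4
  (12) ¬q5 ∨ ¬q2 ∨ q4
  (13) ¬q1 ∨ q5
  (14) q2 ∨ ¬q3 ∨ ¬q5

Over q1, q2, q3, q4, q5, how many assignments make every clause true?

6

There are 2^5 = 32 truth assignments over (q1, q2, q3, q4, q5).
Split on q5. With q5 = True, the clauses containing q5 are satisfied and ¬q5 drops from the rest; 3 of the 2^4 = 16 assignments to the other variables satisfy what remains.
With q5 = False, by the same count on the reduced clause set, 3 assignments work.
Total: 3 + 3 = 6.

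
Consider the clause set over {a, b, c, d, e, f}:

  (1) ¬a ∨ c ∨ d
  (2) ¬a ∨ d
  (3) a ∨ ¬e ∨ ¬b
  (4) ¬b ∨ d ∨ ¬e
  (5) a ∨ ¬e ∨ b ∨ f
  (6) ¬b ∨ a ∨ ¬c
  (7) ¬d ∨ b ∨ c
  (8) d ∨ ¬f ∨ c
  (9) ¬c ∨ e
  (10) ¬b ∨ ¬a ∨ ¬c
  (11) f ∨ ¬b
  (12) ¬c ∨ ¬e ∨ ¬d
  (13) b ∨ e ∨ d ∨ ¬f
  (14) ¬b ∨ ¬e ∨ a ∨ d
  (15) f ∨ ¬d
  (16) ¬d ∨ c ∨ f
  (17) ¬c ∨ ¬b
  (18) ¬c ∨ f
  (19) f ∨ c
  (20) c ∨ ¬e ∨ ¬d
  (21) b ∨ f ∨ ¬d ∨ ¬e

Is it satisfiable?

Yes

Suppose a = False.
Suppose e = True.
The clause (¬b) is unit, so b = False.
The clause (f) is unit, so f = True.
Suppose d = False.
The clause (c) is unit, so c = True.
This assignment satisfies each clause.
A satisfying assignment: a ↦ False, b ↦ False, c ↦ True, d ↦ False, e ↦ True, f ↦ True.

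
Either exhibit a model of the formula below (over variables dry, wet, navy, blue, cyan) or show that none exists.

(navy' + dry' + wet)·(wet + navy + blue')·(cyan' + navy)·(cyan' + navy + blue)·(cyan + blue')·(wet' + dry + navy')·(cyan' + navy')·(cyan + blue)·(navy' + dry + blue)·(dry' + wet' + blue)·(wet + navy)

Try cyan = 0.
(blue') alone gives blue = 0.
But (blue) is also a unit clause — contradiction.
Undo cyan and try cyan = 1.
(navy) alone gives navy = 1.
But (navy') is also a unit clause — contradiction.
Either choice for cyan ends in contradiction.

UNSATISFIABLE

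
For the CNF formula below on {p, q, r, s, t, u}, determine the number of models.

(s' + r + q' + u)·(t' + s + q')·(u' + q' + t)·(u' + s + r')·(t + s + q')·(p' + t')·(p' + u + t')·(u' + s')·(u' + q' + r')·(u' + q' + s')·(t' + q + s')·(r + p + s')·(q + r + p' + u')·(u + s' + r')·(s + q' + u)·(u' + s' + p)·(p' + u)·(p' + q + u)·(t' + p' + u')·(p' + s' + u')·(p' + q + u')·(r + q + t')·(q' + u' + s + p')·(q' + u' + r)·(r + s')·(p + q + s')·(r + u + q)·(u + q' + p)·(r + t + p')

3

There are 2^6 = 64 truth assignments over (p, q, r, s, t, u).
Split on p. With p = 1, the clauses containing p are satisfied and p' drops from the rest; 0 of the 2^5 = 32 assignments to the other variables satisfy what remains.
With p = 0, by the same count on the reduced clause set, 3 assignments work.
Total: 0 + 3 = 3.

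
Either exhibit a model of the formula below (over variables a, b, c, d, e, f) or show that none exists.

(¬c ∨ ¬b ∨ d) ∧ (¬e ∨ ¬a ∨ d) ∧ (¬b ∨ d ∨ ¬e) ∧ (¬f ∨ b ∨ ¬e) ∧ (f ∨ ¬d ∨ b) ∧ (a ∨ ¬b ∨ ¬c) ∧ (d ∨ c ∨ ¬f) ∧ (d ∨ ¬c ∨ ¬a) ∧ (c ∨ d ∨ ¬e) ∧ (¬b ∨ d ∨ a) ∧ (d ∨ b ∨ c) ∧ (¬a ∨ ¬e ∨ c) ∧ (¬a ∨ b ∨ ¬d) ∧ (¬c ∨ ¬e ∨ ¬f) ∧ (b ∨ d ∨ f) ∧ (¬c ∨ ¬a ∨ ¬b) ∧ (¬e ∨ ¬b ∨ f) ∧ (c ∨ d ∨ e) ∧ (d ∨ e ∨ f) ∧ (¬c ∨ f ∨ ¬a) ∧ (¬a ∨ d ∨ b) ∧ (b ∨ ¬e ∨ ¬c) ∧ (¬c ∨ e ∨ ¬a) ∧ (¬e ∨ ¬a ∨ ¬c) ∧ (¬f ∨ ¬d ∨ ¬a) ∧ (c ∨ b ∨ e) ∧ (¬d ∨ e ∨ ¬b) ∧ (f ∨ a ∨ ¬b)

Suppose c = True.
Suppose b = False.
The clause (¬e) is unit, so e = False.
The clause (¬a) is unit, so a = False.
Suppose f = True.
Every clause is now satisfied; d is unconstrained.

a: False, b: False, c: True, d: True, e: False, f: True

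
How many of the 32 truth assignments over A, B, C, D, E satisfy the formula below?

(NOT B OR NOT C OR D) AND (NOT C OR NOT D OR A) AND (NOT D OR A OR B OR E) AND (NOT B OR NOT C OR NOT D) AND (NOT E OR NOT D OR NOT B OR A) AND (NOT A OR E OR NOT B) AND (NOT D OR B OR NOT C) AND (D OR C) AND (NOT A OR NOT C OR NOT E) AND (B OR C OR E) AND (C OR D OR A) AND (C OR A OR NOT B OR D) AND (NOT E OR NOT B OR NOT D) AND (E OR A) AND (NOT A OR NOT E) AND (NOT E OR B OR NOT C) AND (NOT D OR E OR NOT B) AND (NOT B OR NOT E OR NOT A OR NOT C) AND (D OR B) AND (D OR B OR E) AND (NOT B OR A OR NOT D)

1

There are 2^5 = 32 truth assignments over (A, B, C, D, E).
Split on E. With E = true, the clauses containing E are satisfied and NOT E drops from the rest; 1 of the 2^4 = 16 assignments to the other variables satisfy what remains.
With E = false, by the same count on the reduced clause set, 0 assignments work.
Total: 1 + 0 = 1.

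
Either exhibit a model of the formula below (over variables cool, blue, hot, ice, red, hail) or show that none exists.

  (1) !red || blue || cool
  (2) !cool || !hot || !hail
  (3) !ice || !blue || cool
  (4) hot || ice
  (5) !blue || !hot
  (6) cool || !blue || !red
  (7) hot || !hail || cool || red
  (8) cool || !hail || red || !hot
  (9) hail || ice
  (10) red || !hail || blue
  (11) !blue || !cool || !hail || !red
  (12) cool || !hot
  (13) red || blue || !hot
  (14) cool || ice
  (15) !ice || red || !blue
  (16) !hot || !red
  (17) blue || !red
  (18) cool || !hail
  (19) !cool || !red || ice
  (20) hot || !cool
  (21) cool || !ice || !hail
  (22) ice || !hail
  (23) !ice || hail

UNSATISFIABLE

Case hot = true:
(!blue) alone gives blue = false.
(cool) alone gives cool = true.
(!hail) alone gives hail = false.
(ice) alone gives ice = true.
That conflicts with the unit clause (!ice).
Backtrack on hot: now try hot = false.
(ice) alone gives ice = true.
(!cool) alone gives cool = false.
(!blue) alone gives blue = false.
(!red) alone gives red = false.
(!hail) alone gives hail = false.
That conflicts with the unit clause (hail).
Neither hot = true nor hot = false works.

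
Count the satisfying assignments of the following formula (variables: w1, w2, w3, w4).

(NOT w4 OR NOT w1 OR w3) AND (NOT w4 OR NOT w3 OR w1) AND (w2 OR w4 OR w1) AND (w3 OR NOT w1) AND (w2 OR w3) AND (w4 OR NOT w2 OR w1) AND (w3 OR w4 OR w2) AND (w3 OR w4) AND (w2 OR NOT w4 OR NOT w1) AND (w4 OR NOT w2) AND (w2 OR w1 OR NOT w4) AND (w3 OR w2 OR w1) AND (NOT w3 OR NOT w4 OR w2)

There are 2^4 = 16 truth assignments over (w1, w2, w3, w4).
Check each against the 13 clauses (columns in the order w1, w2, w3, w4):
  F F F F  ✗ fails (w2 OR w4 OR w1)
  F F F T  ✗ fails (w2 OR w3)
  F F T F  ✗ fails (w2 OR w4 OR w1)
  F F T T  ✗ fails (NOT w4 OR NOT w3 OR w1)
  F T F F  ✗ fails (w4 OR NOT w2 OR w1)
  F T F T  ✓ satisfies all
  F T T F  ✗ fails (w4 OR NOT w2 OR w1)
  F T T T  ✗ fails (NOT w4 OR NOT w3 OR w1)
  T F F F  ✗ fails (w3 OR NOT w1)
  T F F T  ✗ fails (NOT w4 OR NOT w1 OR w3)
  T F T F  ✓ satisfies all
  T F T T  ✗ fails (w2 OR NOT w4 OR NOT w1)
  T T F F  ✗ fails (w3 OR NOT w1)
  T T F T  ✗ fails (NOT w4 OR NOT w1 OR w3)
  T T T F  ✗ fails (w4 OR NOT w2)
  T T T T  ✓ satisfies all
3 of the 16 rows are models.

3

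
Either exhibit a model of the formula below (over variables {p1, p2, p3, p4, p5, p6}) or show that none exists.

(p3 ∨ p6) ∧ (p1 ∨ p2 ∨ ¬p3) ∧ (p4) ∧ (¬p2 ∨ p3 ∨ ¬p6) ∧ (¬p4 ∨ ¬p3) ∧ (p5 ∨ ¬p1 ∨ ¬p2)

p1 ↦ True,  p2 ↦ False,  p3 ↦ False,  p4 ↦ True,  p5 ↦ True,  p6 ↦ True

(p4) alone gives p4 = True.
(¬p3) alone gives p3 = False.
(p6) alone gives p6 = True.
(¬p2) alone gives p2 = False.
Every clause is now satisfied; p1, p5 are unconstrained.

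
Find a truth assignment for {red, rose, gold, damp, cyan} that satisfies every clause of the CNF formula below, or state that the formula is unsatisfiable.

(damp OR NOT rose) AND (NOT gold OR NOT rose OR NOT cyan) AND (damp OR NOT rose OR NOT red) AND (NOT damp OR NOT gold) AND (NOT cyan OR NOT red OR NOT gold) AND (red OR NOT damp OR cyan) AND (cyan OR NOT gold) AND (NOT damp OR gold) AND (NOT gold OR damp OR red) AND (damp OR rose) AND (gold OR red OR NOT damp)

Try damp = true.
Unit clause (NOT gold) forces gold = false.
But (gold) is also a unit clause — contradiction.
Undo damp and try damp = false.
Unit clause (NOT rose) forces rose = false.
But (rose) is also a unit clause — contradiction.
Neither damp = true nor damp = false works.

UNSATISFIABLE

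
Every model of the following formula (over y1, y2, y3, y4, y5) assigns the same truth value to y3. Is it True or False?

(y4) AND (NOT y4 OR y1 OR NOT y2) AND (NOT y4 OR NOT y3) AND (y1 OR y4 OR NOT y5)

False

Suppose y3 = true.
(y4) alone gives y4 = true.
That conflicts with the unit clause (NOT y4).
So every satisfying assignment has y3 = False.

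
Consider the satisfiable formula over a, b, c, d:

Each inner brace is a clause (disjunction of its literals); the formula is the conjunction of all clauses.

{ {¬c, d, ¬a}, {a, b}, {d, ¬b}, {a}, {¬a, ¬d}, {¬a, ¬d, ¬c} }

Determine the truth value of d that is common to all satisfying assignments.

Suppose d = True.
The clause (a) is unit, so a = True.
But (¬a) is also a unit clause — contradiction.
So every satisfying assignment has d = False.

False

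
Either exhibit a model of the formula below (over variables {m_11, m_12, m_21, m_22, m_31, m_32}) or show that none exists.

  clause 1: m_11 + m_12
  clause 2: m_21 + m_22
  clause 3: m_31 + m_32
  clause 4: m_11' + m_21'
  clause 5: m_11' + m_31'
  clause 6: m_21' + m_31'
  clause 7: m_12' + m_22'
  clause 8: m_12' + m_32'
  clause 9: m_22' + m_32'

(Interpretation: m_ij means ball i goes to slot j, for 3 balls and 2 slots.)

Suppose m_11 = 1.
Unit clause (m_21') forces m_21 = 0.
Unit clause (m_22) forces m_22 = 1.
Unit clause (m_31') forces m_31 = 0.
Unit clause (m_32) forces m_32 = 1.
That conflicts with the unit clause (m_32').
Undo m_11 and try m_11 = 0.
Unit clause (m_12) forces m_12 = 1.
Unit clause (m_22') forces m_22 = 0.
Unit clause (m_21) forces m_21 = 1.
Unit clause (m_31') forces m_31 = 0.
Unit clause (m_32) forces m_32 = 1.
That conflicts with the unit clause (m_32').
Either choice for m_11 ends in contradiction.

UNSATISFIABLE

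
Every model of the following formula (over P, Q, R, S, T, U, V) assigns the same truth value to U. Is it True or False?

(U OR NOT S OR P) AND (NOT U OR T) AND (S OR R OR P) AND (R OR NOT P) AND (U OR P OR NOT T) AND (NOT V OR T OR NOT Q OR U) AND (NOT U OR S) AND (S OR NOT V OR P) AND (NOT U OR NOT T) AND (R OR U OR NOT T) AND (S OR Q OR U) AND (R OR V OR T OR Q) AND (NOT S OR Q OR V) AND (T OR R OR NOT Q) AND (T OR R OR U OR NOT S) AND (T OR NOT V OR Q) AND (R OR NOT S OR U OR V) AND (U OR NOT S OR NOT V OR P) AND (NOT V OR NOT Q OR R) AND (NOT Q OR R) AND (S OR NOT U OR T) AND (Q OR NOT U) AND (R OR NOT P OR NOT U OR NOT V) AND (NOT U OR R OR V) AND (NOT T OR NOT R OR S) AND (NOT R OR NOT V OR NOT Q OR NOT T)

False

Suppose U = true.
From the singleton clause (T), T = true.
But (NOT T) is also a unit clause — contradiction.
So every satisfying assignment has U = False.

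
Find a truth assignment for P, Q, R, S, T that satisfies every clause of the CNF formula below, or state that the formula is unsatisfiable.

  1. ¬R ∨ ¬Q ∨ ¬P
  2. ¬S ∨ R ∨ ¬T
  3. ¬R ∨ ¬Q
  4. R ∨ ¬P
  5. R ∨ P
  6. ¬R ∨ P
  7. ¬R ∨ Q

Branch on R: set R = False.
The clause (¬P) is unit, so P = False.
Now (P) is unsatisfied and unit — conflict.
Backtrack on R: now try R = True.
The clause (¬Q) is unit, so Q = False.
Now (Q) is unsatisfied and unit — conflict.
Both values of R lead to a conflict.

UNSATISFIABLE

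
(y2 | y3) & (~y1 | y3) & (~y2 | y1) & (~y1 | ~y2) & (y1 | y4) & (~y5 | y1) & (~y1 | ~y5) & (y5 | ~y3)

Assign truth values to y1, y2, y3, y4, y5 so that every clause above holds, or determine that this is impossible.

UNSATISFIABLE

Suppose y2 = 1.
Unit clause (y1) forces y1 = 1.
But (~y1) is also a unit clause — contradiction.
That branch fails; take y2 = 0 instead.
Unit clause (y3) forces y3 = 1.
Unit clause (y5) forces y5 = 1.
Unit clause (y1) forces y1 = 1.
But (~y1) is also a unit clause — contradiction.
Both values of y2 lead to a conflict.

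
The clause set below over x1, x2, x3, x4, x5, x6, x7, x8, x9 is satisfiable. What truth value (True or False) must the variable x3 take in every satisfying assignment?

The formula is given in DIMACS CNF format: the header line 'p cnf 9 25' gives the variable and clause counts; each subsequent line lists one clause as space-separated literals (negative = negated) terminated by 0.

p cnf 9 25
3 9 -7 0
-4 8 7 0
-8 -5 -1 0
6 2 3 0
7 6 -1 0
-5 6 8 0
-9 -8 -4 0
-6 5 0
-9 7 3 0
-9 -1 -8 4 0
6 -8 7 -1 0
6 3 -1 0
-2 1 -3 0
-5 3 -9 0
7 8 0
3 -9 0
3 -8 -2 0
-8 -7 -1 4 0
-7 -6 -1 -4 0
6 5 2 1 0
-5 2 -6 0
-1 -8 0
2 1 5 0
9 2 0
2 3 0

Suppose x3 = False.
(¬x9) alone gives x9 = False.
(¬x7) alone gives x7 = False.
(x8) alone gives x8 = True.
(¬x2) alone gives x2 = False.
Now (x2) is unsatisfied and unit — conflict.
So every satisfying assignment has x3 = True.

True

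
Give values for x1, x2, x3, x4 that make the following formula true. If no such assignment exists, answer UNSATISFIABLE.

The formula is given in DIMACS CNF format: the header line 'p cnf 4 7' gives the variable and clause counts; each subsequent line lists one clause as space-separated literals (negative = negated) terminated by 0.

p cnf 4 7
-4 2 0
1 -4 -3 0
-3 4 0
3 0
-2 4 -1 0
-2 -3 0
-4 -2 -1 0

UNSATISFIABLE

Unit clause (x3) forces x3 = True.
Unit clause (x4) forces x4 = True.
Unit clause (x2) forces x2 = True.
But (¬x2) is also a unit clause — contradiction.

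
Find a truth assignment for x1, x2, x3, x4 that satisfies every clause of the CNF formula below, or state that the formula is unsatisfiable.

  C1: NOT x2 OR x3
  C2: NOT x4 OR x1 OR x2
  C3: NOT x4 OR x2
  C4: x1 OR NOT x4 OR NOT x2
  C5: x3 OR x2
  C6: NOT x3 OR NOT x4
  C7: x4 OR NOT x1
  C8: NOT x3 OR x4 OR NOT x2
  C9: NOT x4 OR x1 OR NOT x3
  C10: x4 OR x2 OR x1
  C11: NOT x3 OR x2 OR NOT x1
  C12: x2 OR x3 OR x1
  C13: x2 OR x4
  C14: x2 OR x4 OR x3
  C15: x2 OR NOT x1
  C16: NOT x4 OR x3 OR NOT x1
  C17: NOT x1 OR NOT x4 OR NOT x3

UNSATISFIABLE

Case x2 = false:
Unit clause (NOT x4) forces x4 = false.
Now (x4) is unsatisfied and unit — conflict.
Undo x2 and try x2 = true.
Unit clause (x3) forces x3 = true.
Unit clause (NOT x4) forces x4 = false.
Now (x4) is unsatisfied and unit — conflict.
Either choice for x2 ends in contradiction.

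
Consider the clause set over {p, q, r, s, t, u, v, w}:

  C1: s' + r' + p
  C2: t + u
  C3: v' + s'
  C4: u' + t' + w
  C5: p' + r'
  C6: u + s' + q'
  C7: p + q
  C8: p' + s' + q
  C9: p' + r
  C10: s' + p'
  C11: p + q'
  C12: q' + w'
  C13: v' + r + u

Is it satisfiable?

Unsatisfiable

Suppose t = 1.
Suppose v = 0.
Suppose u = 0.
Suppose p = 0.
From the singleton clause (q), q = 1.
Now (q') is unsatisfied and unit — conflict.
Backtrack on p: now try p = 1.
From the singleton clause (r'), r = 0.
Now (r) is unsatisfied and unit — conflict.
Both values of p lead to a conflict.
Backtrack on u: now try u = 1.
From the singleton clause (w), w = 1.
From the singleton clause (q'), q = 0.
From the singleton clause (p), p = 1.
From the singleton clause (r'), r = 0.
Now (r) is unsatisfied and unit — conflict.
Both values of u lead to a conflict.
Backtrack on v: now try v = 1.
From the singleton clause (s'), s = 0.
Suppose u = 0.
From the singleton clause (r), r = 1.
From the singleton clause (p'), p = 0.
From the singleton clause (q), q = 1.
Now (q') is unsatisfied and unit — conflict.
Backtrack on u: now try u = 1.
From the singleton clause (w), w = 1.
From the singleton clause (q'), q = 0.
From the singleton clause (p), p = 1.
From the singleton clause (r'), r = 0.
Now (r) is unsatisfied and unit — conflict.
Both values of u lead to a conflict.
Both values of v lead to a conflict.
Backtrack on t: now try t = 0.
From the singleton clause (u), u = 1.
Suppose v = 0.
Suppose p = 0.
From the singleton clause (q), q = 1.
Now (q') is unsatisfied and unit — conflict.
Backtrack on p: now try p = 1.
From the singleton clause (r'), r = 0.
Now (r) is unsatisfied and unit — conflict.
Both values of p lead to a conflict.
Backtrack on v: now try v = 1.
From the singleton clause (s'), s = 0.
Suppose p = 0.
From the singleton clause (q), q = 1.
Now (q') is unsatisfied and unit — conflict.
Backtrack on p: now try p = 1.
From the singleton clause (r'), r = 0.
Now (r) is unsatisfied and unit — conflict.
Both values of p lead to a conflict.
Both values of v lead to a conflict.
Both values of t lead to a conflict.
No assignment satisfies every clause.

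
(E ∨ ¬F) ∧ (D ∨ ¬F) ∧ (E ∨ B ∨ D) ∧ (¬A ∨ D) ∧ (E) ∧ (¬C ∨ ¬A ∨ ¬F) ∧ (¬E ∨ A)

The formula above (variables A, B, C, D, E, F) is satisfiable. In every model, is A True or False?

Suppose A = False.
From the singleton clause (E), E = True.
But (¬E) is also a unit clause — contradiction.
So every satisfying assignment has A = True.

True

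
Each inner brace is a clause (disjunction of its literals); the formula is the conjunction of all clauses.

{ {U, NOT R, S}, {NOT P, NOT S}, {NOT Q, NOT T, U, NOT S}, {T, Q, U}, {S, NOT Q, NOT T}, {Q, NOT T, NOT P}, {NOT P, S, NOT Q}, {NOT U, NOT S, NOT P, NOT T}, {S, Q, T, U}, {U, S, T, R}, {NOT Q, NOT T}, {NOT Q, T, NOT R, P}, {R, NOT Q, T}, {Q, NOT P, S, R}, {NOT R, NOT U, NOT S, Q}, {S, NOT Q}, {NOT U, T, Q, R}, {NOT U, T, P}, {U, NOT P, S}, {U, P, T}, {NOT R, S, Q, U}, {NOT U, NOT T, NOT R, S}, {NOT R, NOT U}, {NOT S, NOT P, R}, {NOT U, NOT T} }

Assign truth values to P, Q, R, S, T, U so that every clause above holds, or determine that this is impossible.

Try P = false.
Try Q = false.
Try T = true.
(NOT U) alone gives U = false.
Try R = true.
(S) alone gives S = true.
Every clause now holds.

P=false; Q=false; R=true; S=true; T=true; U=false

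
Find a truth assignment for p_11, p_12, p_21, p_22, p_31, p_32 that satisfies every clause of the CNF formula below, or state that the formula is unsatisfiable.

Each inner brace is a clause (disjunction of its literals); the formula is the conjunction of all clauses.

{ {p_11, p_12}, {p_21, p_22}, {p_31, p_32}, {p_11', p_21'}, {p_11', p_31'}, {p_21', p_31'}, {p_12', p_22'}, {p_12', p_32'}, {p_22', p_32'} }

Branch on p_11: set p_11 = 1.
Unit clause (p_21') forces p_21 = 0.
Unit clause (p_22) forces p_22 = 1.
Unit clause (p_31') forces p_31 = 0.
Unit clause (p_32) forces p_32 = 1.
Now (p_32') is unsatisfied and unit — conflict.
Backtrack on p_11: now try p_11 = 0.
Unit clause (p_12) forces p_12 = 1.
Unit clause (p_22') forces p_22 = 0.
Unit clause (p_21) forces p_21 = 1.
Unit clause (p_31') forces p_31 = 0.
Unit clause (p_32) forces p_32 = 1.
Now (p_32') is unsatisfied and unit — conflict.
Both values of p_11 lead to a conflict.

UNSATISFIABLE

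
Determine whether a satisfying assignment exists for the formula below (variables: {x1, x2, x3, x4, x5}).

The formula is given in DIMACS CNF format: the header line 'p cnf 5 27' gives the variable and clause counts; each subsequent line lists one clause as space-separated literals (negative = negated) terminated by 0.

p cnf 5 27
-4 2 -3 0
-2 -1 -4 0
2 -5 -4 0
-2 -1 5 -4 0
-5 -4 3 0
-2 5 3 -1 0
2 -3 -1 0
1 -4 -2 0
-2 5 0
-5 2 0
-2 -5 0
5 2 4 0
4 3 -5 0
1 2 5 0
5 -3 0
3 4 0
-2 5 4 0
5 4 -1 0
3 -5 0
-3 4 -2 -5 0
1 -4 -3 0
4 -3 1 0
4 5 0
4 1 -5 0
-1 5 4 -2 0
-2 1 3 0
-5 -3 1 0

Yes

Case x2 = False:
The clause (¬x5) is unit, so x5 = False.
The clause (x4) is unit, so x4 = True.
The clause (¬x3) is unit, so x3 = False.
The clause (x1) is unit, so x1 = True.
All clauses are satisfied.
A satisfying assignment: x1=True, x2=False, x3=False, x4=True, x5=False.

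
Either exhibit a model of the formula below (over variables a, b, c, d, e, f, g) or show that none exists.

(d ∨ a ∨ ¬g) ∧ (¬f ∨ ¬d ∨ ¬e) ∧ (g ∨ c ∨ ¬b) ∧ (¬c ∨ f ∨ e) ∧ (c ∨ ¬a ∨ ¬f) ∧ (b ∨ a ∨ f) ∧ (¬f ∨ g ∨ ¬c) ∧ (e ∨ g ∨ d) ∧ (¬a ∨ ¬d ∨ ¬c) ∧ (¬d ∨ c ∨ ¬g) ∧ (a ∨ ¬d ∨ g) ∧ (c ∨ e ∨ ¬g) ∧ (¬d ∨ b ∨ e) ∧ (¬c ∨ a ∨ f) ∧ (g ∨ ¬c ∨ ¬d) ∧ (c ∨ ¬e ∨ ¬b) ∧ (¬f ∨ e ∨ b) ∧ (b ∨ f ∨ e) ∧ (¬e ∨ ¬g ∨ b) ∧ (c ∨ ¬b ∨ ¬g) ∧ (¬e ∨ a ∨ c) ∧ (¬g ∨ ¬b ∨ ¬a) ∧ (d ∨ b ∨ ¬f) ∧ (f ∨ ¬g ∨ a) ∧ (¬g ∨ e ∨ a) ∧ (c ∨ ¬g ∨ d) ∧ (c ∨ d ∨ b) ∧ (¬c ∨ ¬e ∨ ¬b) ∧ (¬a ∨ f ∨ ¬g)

Try d = True.
Try f = False.
Try c = False.
The clause (¬g) is unit, so g = False.
The clause (¬b) is unit, so b = False.
The clause (a) is unit, so a = True.
The clause (e) is unit, so e = True.
This assignment satisfies each clause.

a: True,  b: False,  c: False,  d: True,  e: True,  f: False,  g: False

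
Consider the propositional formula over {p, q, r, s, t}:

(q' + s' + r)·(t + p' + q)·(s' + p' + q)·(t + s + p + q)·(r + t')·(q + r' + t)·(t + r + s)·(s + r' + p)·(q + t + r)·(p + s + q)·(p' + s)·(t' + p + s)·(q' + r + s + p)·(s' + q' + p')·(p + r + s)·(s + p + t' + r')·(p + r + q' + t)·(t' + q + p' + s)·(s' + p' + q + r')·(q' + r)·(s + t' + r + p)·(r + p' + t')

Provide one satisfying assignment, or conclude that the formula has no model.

p=0, q=1, r=1, s=1, t=1

Suppose r = 1.
Suppose q = 1.
Suppose s = 1.
From the singleton clause (p'), p = 0.
No clause remains; t is free.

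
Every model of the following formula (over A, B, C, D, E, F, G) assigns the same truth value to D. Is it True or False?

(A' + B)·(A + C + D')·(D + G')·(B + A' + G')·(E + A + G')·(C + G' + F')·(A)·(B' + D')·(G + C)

Suppose D = 1.
From the singleton clause (A), A = 1.
From the singleton clause (B), B = 1.
But (B') is also a unit clause — contradiction.
So every satisfying assignment has D = False.

False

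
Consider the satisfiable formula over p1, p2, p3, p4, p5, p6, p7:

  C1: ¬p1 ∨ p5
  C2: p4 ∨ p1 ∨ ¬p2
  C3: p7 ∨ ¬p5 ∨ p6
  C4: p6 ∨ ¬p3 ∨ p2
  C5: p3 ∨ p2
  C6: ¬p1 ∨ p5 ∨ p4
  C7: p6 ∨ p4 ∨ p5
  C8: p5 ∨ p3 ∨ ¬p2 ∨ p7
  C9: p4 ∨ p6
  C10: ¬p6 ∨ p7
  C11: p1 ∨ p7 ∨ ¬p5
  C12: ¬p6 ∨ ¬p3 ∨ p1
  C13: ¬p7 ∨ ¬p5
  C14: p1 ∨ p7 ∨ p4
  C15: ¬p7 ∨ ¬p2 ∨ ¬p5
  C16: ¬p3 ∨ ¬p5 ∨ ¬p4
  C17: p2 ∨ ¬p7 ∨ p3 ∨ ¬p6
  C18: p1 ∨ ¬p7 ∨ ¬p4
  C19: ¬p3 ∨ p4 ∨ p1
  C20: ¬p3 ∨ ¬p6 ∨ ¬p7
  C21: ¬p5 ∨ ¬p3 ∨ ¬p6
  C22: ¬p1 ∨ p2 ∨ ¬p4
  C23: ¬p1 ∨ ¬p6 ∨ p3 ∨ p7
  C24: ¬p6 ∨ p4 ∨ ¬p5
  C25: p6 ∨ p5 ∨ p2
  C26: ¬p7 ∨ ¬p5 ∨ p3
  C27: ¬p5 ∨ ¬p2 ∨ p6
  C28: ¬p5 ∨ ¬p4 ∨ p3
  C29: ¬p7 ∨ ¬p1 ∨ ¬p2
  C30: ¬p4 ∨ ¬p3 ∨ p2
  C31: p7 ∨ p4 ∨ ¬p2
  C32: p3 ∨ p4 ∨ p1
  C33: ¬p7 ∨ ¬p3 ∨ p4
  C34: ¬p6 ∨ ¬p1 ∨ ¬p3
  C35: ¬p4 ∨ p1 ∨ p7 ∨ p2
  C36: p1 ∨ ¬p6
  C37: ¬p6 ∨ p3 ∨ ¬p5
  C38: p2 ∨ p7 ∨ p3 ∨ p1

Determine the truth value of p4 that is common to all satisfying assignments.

Suppose p4 = False.
From the singleton clause (p6), p6 = True.
From the singleton clause (p7), p7 = True.
From the singleton clause (¬p5), p5 = False.
From the singleton clause (¬p1), p1 = False.
That conflicts with the unit clause (p1).
So every satisfying assignment has p4 = True.

True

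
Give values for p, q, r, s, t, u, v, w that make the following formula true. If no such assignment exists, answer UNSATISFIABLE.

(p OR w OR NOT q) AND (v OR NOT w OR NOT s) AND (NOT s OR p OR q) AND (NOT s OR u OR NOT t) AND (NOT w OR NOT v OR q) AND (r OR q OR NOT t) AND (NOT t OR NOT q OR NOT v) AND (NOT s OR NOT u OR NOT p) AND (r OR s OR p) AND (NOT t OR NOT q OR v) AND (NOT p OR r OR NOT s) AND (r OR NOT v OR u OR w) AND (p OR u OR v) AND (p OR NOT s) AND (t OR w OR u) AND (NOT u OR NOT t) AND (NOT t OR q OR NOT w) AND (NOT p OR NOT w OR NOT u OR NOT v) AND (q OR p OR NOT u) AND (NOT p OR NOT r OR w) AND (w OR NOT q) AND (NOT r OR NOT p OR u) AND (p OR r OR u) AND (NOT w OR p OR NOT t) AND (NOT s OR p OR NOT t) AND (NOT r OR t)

Branch on p: set p = true.
Branch on s: set s = false.
Branch on u: set u = true.
(NOT t) alone gives t = false.
(NOT r) alone gives r = false.
Branch on w: set w = true.
(NOT v) alone gives v = false.
No clause remains; q is free.

p=true; q=true; r=false; s=false; t=false; u=true; v=false; w=true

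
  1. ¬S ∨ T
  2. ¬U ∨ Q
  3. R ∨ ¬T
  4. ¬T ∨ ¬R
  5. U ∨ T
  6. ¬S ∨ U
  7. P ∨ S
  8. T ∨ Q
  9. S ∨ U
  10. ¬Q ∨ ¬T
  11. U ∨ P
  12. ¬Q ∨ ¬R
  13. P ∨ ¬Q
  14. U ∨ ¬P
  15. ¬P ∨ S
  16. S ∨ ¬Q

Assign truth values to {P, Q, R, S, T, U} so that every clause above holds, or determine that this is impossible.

UNSATISFIABLE

Branch on S: set S = False.
From the singleton clause (P), P = True.
That conflicts with the unit clause (¬P).
Backtrack on S: now try S = True.
From the singleton clause (T), T = True.
From the singleton clause (R), R = True.
That conflicts with the unit clause (¬R).
Neither S = True nor S = False works.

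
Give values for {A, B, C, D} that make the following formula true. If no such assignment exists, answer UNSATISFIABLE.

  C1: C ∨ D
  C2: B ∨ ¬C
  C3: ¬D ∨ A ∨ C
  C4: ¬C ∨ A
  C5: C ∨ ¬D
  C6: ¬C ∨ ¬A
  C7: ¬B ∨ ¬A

Case C = True:
Unit clause (B) forces B = True.
Unit clause (A) forces A = True.
Now (¬A) is unsatisfied and unit — conflict.
Undo C and try C = False.
Unit clause (D) forces D = True.
Now (¬D) is unsatisfied and unit — conflict.
Either choice for C ends in contradiction.

UNSATISFIABLE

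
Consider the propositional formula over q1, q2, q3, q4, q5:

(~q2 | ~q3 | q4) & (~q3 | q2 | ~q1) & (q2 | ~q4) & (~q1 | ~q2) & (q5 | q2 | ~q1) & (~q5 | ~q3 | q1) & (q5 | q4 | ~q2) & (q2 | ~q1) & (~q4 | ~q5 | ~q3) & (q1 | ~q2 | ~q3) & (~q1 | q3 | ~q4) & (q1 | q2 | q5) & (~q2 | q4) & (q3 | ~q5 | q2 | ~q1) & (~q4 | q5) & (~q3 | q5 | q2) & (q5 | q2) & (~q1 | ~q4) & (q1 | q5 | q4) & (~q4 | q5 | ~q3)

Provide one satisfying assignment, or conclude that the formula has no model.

Branch on q2: set q2 = 0.
The clause (~q4) is unit, so q4 = 0.
The clause (~q1) is unit, so q1 = 0.
The clause (q5) is unit, so q5 = 1.
The clause (~q3) is unit, so q3 = 0.
All clauses are satisfied.

q1 ↦ 0, q2 ↦ 0, q3 ↦ 0, q4 ↦ 0, q5 ↦ 1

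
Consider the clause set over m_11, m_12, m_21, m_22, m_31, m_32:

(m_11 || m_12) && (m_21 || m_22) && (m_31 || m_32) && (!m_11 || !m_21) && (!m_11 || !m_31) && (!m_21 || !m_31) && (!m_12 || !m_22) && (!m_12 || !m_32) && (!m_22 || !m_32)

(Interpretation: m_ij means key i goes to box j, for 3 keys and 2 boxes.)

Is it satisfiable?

Branch on m_11: set m_11 = true.
The clause (!m_21) is unit, so m_21 = false.
The clause (m_22) is unit, so m_22 = true.
The clause (!m_31) is unit, so m_31 = false.
The clause (m_32) is unit, so m_32 = true.
Now (!m_32) is unsatisfied and unit — conflict.
Backtrack on m_11: now try m_11 = false.
The clause (m_12) is unit, so m_12 = true.
The clause (!m_22) is unit, so m_22 = false.
The clause (m_21) is unit, so m_21 = true.
The clause (!m_31) is unit, so m_31 = false.
The clause (m_32) is unit, so m_32 = true.
Now (!m_32) is unsatisfied and unit — conflict.
Both values of m_11 lead to a conflict.
No assignment satisfies every clause.

Unsatisfiable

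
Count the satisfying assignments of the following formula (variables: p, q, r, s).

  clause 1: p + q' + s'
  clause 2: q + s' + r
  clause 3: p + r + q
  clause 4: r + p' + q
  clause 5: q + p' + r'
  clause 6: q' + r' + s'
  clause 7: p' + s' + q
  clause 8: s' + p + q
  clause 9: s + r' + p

4

There are 2^4 = 16 truth assignments over (p, q, r, s).
Check each against the 9 clauses (columns in the order p, q, r, s):
  F F F F  ✗ fails (p + r + q)
  F F F T  ✗ fails (q + s' + r)
  F F T F  ✗ fails (s + r' + p)
  F F T T  ✗ fails (s' + p + q)
  F T F F  ✓ satisfies all
  F T F T  ✗ fails (p + q' + s')
  F T T F  ✗ fails (s + r' + p)
  F T T T  ✗ fails (p + q' + s')
  T F F F  ✗ fails (r + p' + q)
  T F F T  ✗ fails (q + s' + r)
  T F T F  ✗ fails (q + p' + r')
  T F T T  ✗ fails (q + p' + r')
  T T F F  ✓ satisfies all
  T T F T  ✓ satisfies all
  T T T F  ✓ satisfies all
  T T T T  ✗ fails (q' + r' + s')
4 of the 16 rows are models.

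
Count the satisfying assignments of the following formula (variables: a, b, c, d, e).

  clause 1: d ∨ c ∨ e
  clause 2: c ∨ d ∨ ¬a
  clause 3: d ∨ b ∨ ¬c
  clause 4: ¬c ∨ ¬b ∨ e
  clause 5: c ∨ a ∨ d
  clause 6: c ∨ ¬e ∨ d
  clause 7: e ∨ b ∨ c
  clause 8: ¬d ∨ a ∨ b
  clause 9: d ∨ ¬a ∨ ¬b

10

There are 2^5 = 32 truth assignments over (a, b, c, d, e).
Split on d. With d = True, the clauses containing d are satisfied and ¬d drops from the rest; 9 of the 2^4 = 16 assignments to the other variables satisfy what remains.
With d = False, by the same count on the reduced clause set, 1 assignment works.
(One model: a=F, b=T, c=F, d=T, e=F.)
Total: 9 + 1 = 10.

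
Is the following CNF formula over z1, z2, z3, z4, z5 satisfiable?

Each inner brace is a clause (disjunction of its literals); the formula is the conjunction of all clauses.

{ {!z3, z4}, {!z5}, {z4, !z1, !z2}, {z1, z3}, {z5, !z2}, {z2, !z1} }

Satisfiable

Unit clause (!z5) forces z5 = false.
Unit clause (!z2) forces z2 = false.
Unit clause (!z1) forces z1 = false.
Unit clause (z3) forces z3 = true.
Unit clause (z4) forces z4 = true.
All clauses are satisfied.
A satisfying assignment: z1: false; z2: false; z3: true; z4: true; z5: false.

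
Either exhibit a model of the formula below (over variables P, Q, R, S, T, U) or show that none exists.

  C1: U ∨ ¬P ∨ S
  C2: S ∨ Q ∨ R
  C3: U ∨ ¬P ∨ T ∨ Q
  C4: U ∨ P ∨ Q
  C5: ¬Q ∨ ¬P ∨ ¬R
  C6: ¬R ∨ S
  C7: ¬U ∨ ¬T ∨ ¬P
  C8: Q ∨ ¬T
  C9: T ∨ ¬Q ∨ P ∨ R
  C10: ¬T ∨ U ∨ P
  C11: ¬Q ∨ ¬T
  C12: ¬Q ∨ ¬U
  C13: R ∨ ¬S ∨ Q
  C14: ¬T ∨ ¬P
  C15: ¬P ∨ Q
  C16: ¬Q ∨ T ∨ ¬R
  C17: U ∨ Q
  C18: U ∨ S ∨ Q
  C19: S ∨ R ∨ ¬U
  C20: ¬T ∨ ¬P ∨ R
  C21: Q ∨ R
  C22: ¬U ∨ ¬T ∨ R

P: False; Q: False; R: True; S: True; T: False; U: True

Branch on R: set R = True.
(S) alone gives S = True.
Branch on Q: set Q = False.
(¬T) alone gives T = False.
(¬P) alone gives P = False.
(U) alone gives U = True.
Every clause now holds.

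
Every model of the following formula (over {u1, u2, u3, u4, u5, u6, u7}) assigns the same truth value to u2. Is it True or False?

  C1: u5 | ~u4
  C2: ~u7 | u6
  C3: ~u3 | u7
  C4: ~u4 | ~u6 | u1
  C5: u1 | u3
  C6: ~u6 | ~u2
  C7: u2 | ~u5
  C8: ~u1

Suppose u2 = 1.
(~u6) alone gives u6 = 0.
(~u7) alone gives u7 = 0.
(~u3) alone gives u3 = 0.
(u1) alone gives u1 = 1.
Now (~u1) is unsatisfied and unit — conflict.
So every satisfying assignment has u2 = False.

False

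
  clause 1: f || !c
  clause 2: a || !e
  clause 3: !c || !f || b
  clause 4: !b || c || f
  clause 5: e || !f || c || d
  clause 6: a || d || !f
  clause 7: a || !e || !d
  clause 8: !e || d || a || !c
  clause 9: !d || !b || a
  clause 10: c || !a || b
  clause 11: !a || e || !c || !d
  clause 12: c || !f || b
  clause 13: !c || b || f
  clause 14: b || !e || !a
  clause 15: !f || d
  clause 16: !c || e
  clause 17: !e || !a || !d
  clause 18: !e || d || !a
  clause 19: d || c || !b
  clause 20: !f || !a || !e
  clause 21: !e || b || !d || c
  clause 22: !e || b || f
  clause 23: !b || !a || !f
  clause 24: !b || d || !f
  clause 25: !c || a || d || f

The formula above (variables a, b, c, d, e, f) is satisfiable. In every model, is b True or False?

Suppose b = true.
Suppose f = true.
(d) alone gives d = true.
(a) alone gives a = true.
But (!a) is also a unit clause — contradiction.
Undo f and try f = false.
(!c) alone gives c = false.
But (c) is also a unit clause — contradiction.
Both values of f lead to a conflict.
So every satisfying assignment has b = False.

False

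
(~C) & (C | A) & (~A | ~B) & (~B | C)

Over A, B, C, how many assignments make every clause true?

There are 2^3 = 8 truth assignments over (A, B, C).
Check each against the 4 clauses (columns in the order A, B, C):
  F F F  ✗ fails (C | A)
  F F T  ✗ fails (~C)
  F T F  ✗ fails (C | A)
  F T T  ✗ fails (~C)
  T F F  ✓ satisfies all
  T F T  ✗ fails (~C)
  T T F  ✗ fails (~A | ~B)
  T T T  ✗ fails (~C)
1 of the 8 rows is a model.

1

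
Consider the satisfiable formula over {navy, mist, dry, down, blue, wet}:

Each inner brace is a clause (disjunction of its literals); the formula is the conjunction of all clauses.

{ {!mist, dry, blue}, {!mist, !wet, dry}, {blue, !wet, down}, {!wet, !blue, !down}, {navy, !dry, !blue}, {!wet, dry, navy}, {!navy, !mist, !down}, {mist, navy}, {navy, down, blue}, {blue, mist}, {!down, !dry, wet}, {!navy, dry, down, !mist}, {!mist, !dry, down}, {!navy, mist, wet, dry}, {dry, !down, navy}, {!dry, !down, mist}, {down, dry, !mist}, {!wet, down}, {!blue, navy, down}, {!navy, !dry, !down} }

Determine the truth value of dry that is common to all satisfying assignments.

Suppose dry = false.
Suppose mist = false.
The clause (navy) is unit, so navy = true.
The clause (blue) is unit, so blue = true.
The clause (wet) is unit, so wet = true.
The clause (!down) is unit, so down = false.
Now (down) is unsatisfied and unit — conflict.
That branch fails; take mist = true instead.
The clause (blue) is unit, so blue = true.
The clause (!wet) is unit, so wet = false.
The clause (down) is unit, so down = true.
The clause (!navy) is unit, so navy = false.
Now (navy) is unsatisfied and unit — conflict.
Either choice for mist ends in contradiction.
So every satisfying assignment has dry = True.

True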